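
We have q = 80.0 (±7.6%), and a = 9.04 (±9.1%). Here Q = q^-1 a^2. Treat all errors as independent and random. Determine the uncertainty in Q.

0.201

Each factor contributes (exponent × relative error)² to (δQ/Q)²:
  (-1·δq/q)² = (-1×0.0760)² = 0.00578;  (2·δa/a)² = (2×0.0910)² = 0.0331
δQ/Q = √(0.0389) = 0.197
Q = 1.02, so δQ = 0.197 × 1.02 = 0.201.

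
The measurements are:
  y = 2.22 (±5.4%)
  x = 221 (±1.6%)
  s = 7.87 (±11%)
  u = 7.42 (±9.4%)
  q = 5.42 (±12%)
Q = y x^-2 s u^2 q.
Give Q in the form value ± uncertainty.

Products/powers → add relative errors in quadrature, weighted by exponent:
  (1·δy/y)² = (1×0.0540)² = 0.00292;  (-2·δx/x)² = (-2×0.0160)² = 0.00102;  (1·δs/s)² = (1×0.110)² = 0.0121;  (2·δu/u)² = (2×0.0940)² = 0.0353;  (1·δq/q)² = (1×0.120)² = 0.0144
δQ/Q = √(0.0658) = 0.256
Q = 0.107, so δQ = 0.256 × 0.107 = 0.0274.

0.107 ± 0.0274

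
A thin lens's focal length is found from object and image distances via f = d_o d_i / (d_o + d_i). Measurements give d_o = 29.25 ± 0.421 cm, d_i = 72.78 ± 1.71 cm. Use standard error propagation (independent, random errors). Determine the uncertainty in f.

∂f/∂d_o = (d_i/(d_o+d_i))² = 0.509;  ∂f/∂d_i = (d_o/(d_o+d_i))² = 0.0822
δf = √((∂f/∂d_o · δd_o)² + (∂f/∂d_i · δd_i)²) = √(0.0459 + 0.0198) = 0.256 cm

0.256 cm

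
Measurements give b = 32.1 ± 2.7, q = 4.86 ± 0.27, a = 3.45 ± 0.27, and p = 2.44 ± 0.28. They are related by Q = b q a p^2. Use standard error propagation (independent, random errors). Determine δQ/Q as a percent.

26.3%

Relative error in a monomial: (δQ/Q)² = Σ (nᵢ · δxᵢ/xᵢ)².
  (1·δb/b)² = (1×0.0841)² = 0.00707;  (1·δq/q)² = (1×0.0556)² = 0.00309;  (1·δa/a)² = (1×0.0783)² = 0.00612;  (2·δp/p)² = (2×0.115)² = 0.0527
δQ/Q = √(0.0690) = 0.263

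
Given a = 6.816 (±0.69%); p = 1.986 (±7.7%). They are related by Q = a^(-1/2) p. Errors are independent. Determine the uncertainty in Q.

Products/powers → add relative errors in quadrature, weighted by exponent:
  (−½·δa/a)² = (-0.5×0.00690)² = 1.19e-05;  (1·δp/p)² = (1×0.0770)² = 0.00593
δQ/Q = √(0.00594) = 0.0771
Q = 0.7607, so δQ = 0.0771 × 0.7607 = 0.0586.

0.0586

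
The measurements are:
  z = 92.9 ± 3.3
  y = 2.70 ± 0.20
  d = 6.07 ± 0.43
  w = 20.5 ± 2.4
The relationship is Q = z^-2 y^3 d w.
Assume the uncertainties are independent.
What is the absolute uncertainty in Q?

0.0768

Each factor contributes (exponent × relative error)² to (δQ/Q)²:
  (-2·δz/z)² = (-2×0.0355)² = 0.00505;  (3·δy/y)² = (3×0.0741)² = 0.0494;  (1·δd/d)² = (1×0.0708)² = 0.00502;  (1·δw/w)² = (1×0.117)² = 0.0137
δQ/Q = √(0.0732) = 0.270
Q = 0.284, so δQ = 0.270 × 0.284 = 0.0768.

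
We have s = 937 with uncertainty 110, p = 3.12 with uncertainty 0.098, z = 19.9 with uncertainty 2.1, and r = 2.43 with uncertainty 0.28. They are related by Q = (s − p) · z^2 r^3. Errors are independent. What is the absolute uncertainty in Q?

2.24e+06

Let u = s − p = 934. δu = √(δs² + δp²) = √(12100 + 0.00960) = 110, so δu/u = 0.118.
Q is then a monomial in u, z, r:
δQ/Q = √((δu/u)² + (2·δz/z)² + (3·δr/r)²) = √(0.0139 + 0.0445 + 0.119) = 0.422
Q = 5.31e+06, so δQ = 0.422 × 5.31e+06 = 2.24e+06.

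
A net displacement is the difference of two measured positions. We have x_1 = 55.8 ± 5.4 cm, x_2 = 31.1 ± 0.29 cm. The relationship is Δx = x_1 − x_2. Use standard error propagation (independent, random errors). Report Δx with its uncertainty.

Sums and differences: (δΔx)² = Σ (cᵢ δxᵢ)².
  (δx_1)² = 29.2;  (δx_2)² = 0.0841
δΔx = √(29.2) = 5.41 cm
Δx = 24.7 cm.

24.7 ± 5.41 cm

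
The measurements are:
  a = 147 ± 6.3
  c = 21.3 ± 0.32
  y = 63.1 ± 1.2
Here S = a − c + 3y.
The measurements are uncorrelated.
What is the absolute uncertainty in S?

Sums and differences: (δS)² = Σ (cᵢ δxᵢ)².
  (δa)² = 39.7;  (δc)² = 0.102;  (3·δy)² = 13.0
δS = √(52.8) = 7.26

7.26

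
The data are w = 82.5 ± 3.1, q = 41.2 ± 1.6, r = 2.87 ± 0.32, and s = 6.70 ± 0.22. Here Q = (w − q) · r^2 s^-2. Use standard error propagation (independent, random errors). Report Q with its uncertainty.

7.58 ± 1.87

Let u = w − q = 41.3. δu = √(δw² + δq²) = √(9.61 + 2.56) = 3.49, so δu/u = 0.0845.
Q is then a monomial in u, r, s:
δQ/Q = √((δu/u)² + (2·δr/r)² + (-2·δs/s)²) = √(0.00713 + 0.0497 + 0.00431) = 0.247
Q = 7.58, so δQ = 0.247 × 7.58 = 1.87.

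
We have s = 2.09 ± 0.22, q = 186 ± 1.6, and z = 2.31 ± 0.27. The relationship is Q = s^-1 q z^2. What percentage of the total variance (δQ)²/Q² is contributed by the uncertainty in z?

83.0%

(δQ/Q)² = (-1·δs/s)² + (1·δq/q)² + (2·δz/z)²
  s term: (-1×0.105)² = 0.0111
  q term: (1×0.00860)² = 7.4e-05
  z term: (2×0.117)² = 0.0546
Total = 0.0658. Share from z = 0.0546/0.0658 = 0.830.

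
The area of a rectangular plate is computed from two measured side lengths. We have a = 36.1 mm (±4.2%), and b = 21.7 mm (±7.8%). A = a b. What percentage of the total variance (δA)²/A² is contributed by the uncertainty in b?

77.5%

(δA/A)² = (1·δa/a)² + (1·δb/b)²
  a term: (1×0.0420)² = 0.00176
  b term: (1×0.0780)² = 0.00608
Total = 0.00785. Share from b = 0.00608/0.00785 = 0.775.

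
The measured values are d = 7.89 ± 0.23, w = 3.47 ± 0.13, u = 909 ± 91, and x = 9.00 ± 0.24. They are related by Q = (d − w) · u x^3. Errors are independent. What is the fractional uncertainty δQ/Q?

Let h = d − w = 4.42. δh = √(δd² + δw²) = √(0.0529 + 0.0169) = 0.264, so δh/h = 0.0598.
Q is then a monomial in h, u, x:
δQ/Q = √((δh/h)² + (1·δu/u)² + (3·δx/x)²) = √(0.00357 + 0.0100 + 0.00640) = 0.141

0.141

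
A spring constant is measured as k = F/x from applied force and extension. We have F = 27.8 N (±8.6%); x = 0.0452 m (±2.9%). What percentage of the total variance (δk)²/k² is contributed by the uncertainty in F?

(δk/k)² = (1·δF/F)² + (-1·δx/x)²
  F term: (1×0.0860)² = 0.00740
  x term: (-1×0.0290)² = 0.000841
Total = 0.00824. Share from F = 0.00740/0.00824 = 0.898.

89.8%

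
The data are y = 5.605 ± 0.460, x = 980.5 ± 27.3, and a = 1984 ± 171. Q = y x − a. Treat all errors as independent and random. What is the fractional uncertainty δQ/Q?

0.144

Let p = y·x = 5496. δp/p = √((1·δy/y)² + (1·δx/x)²) = √(0.00674 + 0.000775) = 0.0867, so δp = 476.
Q = p − a: δQ = √(δp² + δa²) = √(2.27e+05 + 29200) = 506
Q = 3512, so δQ/Q = 506/3512 = 0.144.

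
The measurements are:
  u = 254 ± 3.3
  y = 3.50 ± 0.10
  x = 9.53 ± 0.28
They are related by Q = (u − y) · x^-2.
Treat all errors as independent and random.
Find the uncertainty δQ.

0.166

Let w = u − y = 250. δw = √(δu² + δy²) = √(10.9 + 0.0100) = 3.30, so δw/w = 0.0132.
Q is then a monomial in w, x:
δQ/Q = √((δw/w)² + (-2·δx/x)²) = √(0.000174 + 0.00345) = 0.0602
Q = 2.76, so δQ = 0.0602 × 2.76 = 0.166.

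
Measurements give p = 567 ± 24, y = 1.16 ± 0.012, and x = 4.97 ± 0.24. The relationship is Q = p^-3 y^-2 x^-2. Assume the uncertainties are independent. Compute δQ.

2.66e-11

Since Q is a product/quotient, work with relative uncertainties:
  (-3·δp/p)² = (-3×0.0423)² = 0.0161;  (-2·δy/y)² = (-2×0.0103)² = 0.000428;  (-2·δx/x)² = (-2×0.0483)² = 0.00933
δQ/Q = √(0.0259) = 0.161
Q = 1.65e-10, so δQ = 0.161 × 1.65e-10 = 2.66e-11.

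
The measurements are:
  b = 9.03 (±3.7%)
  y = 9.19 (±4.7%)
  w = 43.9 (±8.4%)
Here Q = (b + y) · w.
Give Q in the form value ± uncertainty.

Let u = b + y = 18.2. δu = √(δb² + δy²) = √(0.112 + 0.187) = 0.546, so δu/u = 0.0300.
Q is then a monomial in u, w:
δQ/Q = √((δu/u)² + (1·δw/w)²) = √(0.000898 + 0.00706) = 0.0892
Q = 800, so δQ = 0.0892 × 800 = 71.3.

800 ± 71.3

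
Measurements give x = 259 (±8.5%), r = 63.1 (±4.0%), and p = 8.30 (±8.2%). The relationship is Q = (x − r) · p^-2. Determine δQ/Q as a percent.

19.9%

Let u = x − r = 196. δu = √(δx² + δr²) = √(485 + 6.37) = 22.2, so δu/u = 0.113.
Q is then a monomial in u, p:
δQ/Q = √((δu/u)² + (-2·δp/p)²) = √(0.0128 + 0.0269) = 0.199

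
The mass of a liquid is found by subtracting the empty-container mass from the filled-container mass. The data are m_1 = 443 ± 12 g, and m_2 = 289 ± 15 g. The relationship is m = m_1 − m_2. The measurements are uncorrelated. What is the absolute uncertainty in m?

19.2 g

m is a linear combination, so absolute uncertainties add in quadrature:
  (δm_1)² = 144;  (δm_2)² = 225
δm = √(369) = 19.2 g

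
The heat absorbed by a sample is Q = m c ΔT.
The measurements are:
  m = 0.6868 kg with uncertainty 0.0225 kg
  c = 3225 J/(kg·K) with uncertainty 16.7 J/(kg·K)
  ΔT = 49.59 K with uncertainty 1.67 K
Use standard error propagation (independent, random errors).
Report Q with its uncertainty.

109800 ± 5190 J

Since Q is a product/quotient, work with relative uncertainties:
  (1·δm/m)² = (1×0.0328)² = 0.00107;  (1·δc/c)² = (1×0.00518)² = 2.68e-05;  (1·δΔT/ΔT)² = (1×0.0337)² = 0.00113
δQ/Q = √(0.00223) = 0.0473
Q = 109800 J, so δQ = 0.0473 × 109800 = 5190 J.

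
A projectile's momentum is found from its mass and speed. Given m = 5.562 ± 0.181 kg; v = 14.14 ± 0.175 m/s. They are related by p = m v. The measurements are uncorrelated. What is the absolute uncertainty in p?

p is a product of powers, so relative uncertainties combine in quadrature:
  (1·δm/m)² = (1×0.0325)² = 0.00106;  (1·δv/v)² = (1×0.0124)² = 0.000153
δp/p = √(0.00121) = 0.0348
p = 78.65 kg·m/s, so δp = 0.0348 × 78.65 = 2.74 kg·m/s.

2.74 kg·m/s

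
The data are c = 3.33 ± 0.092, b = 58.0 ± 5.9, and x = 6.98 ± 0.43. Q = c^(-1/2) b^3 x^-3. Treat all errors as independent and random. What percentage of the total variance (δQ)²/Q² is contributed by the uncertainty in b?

73.1%

(δQ/Q)² = (−½·δc/c)² + (3·δb/b)² + (-3·δx/x)²
  c term: (-0.5×0.0276)² = 0.000191
  b term: (3×0.102)² = 0.0931
  x term: (-3×0.0616)² = 0.0342
Total = 0.127. Share from b = 0.0931/0.127 = 0.731.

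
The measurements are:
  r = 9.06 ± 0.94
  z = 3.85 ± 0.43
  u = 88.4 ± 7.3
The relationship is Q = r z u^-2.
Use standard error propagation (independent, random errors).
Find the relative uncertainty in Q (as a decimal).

Each factor contributes (exponent × relative error)² to (δQ/Q)²:
  (1·δr/r)² = (1×0.104)² = 0.0108;  (1·δz/z)² = (1×0.112)² = 0.0125;  (-2·δu/u)² = (-2×0.0826)² = 0.0273
δQ/Q = √(0.0505) = 0.225

0.225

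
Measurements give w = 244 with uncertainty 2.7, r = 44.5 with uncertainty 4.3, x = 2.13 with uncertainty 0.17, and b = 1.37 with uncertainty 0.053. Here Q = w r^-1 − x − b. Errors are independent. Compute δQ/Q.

Let p = w·r^-1 = 5.48. δp/p = √((1·δw/w)² + (-1·δr/r)²) = √(0.000122 + 0.00934) = 0.0973, so δp = 0.533.
Q = p − x − b: δQ = √(δp² + δx² + δb²) = √(0.284 + 0.0289 + 0.00281) = 0.562
Q = 1.98, so δQ/Q = 0.562/1.98 = 0.284.

0.284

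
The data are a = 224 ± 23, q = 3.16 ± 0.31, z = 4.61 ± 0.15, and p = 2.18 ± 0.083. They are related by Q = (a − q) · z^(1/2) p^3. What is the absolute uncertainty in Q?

Let u = a − q = 221. δu = √(δa² + δq²) = √(529 + 0.0961) = 23.0, so δu/u = 0.104.
Q is then a monomial in u, z, p:
δQ/Q = √((δu/u)² + (½·δz/z)² + (3·δp/p)²) = √(0.0108 + 0.000265 + 0.0130) = 0.155
Q = 4910, so δQ = 0.155 × 4910 = 764.

764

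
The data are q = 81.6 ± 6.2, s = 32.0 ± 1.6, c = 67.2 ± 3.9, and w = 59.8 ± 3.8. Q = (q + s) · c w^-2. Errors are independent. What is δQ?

Let u = q + s = 114. δu = √(δq² + δs²) = √(38.4 + 2.56) = 6.40, so δu/u = 0.0564.
Q is then a monomial in u, c, w:
δQ/Q = √((δu/u)² + (1·δc/c)² + (-2·δw/w)²) = √(0.00318 + 0.00337 + 0.0162) = 0.151
Q = 2.13, so δQ = 0.151 × 2.13 = 0.322.

0.322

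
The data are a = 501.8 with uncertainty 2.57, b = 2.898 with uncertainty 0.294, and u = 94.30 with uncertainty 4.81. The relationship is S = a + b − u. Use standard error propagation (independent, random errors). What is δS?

Each term contributes (cᵢ δxᵢ)² to (δS)²:
  (δa)² = 6.60;  (δb)² = 0.0864;  (δu)² = 23.1
δS = √(29.8) = 5.46

5.46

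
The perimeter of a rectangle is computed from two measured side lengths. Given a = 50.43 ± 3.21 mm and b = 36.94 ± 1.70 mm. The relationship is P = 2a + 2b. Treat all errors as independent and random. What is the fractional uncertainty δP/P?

0.0416

For a sum/difference, combine absolute errors in quadrature:
  (2·δa)² = 41.2;  (2·δb)² = 11.6
δP = √(52.8) = 7.26 mm
P = 174.7 mm, so δP/P = 7.26/174.7 = 0.0416.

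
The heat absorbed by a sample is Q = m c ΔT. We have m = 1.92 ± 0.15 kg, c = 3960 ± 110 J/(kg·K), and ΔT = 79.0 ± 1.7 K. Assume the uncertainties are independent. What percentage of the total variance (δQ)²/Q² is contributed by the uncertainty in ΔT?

6.31%

(δQ/Q)² = (1·δm/m)² + (1·δc/c)² + (1·δΔT/ΔT)²
  m term: (1×0.0781)² = 0.00610
  c term: (1×0.0278)² = 0.000772
  ΔT term: (1×0.0215)² = 0.000463
Total = 0.00734. Share from ΔT = 0.000463/0.00734 = 0.0631.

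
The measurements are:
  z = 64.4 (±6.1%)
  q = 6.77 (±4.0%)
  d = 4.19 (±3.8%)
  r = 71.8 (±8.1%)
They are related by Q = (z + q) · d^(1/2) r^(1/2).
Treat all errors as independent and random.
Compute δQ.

Let u = z + q = 71.2. δu = √(δz² + δq²) = √(15.4 + 0.0733) = 3.94, so δu/u = 0.0553.
Q is then a monomial in u, d, r:
δQ/Q = √((δu/u)² + (½·δd/d)² + (½·δr/r)²) = √(0.00306 + 0.000361 + 0.00164) = 0.0712
Q = 1230, so δQ = 0.0712 × 1230 = 87.8.

87.8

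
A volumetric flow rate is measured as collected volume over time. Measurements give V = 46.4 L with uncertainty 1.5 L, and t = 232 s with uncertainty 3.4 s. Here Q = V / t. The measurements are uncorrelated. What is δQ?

Q is a product of powers, so relative uncertainties combine in quadrature:
  (1·δV/V)² = (1×0.0323)² = 0.00105;  (-1·δt/t)² = (-1×0.0147)² = 0.000215
δQ/Q = √(0.00126) = 0.0355
Q = 0.200 L/s, so δQ = 0.0355 × 0.200 = 0.00710 L/s.

0.00710 L/s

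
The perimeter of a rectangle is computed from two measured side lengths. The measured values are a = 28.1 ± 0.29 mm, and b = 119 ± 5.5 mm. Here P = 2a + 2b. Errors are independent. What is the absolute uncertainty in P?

For a sum/difference, combine absolute errors in quadrature:
  (2·δa)² = 0.336;  (2·δb)² = 121
δP = √(121) = 11.0 mm

11.0 mm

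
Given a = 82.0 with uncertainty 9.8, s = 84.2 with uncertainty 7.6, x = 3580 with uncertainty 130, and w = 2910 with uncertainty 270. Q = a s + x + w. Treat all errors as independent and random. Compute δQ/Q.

0.0804

Let p = a·s = 6900. δp/p = √((1·δa/a)² + (1·δs/s)²) = √(0.0143 + 0.00815) = 0.150, so δp = 1030.
Q = p + x + w: δQ = √(δp² + δx² + δw²) = √(1.07e+06 + 16900 + 72900) = 1080
Q = 13400, so δQ/Q = 1080/13400 = 0.0804.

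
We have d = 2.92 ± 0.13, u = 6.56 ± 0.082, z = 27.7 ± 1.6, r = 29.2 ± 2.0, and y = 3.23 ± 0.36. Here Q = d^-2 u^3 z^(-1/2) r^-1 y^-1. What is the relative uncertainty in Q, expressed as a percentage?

16.5%

Products/powers → add relative errors in quadrature, weighted by exponent:
  (-2·δd/d)² = (-2×0.0445)² = 0.00793;  (3·δu/u)² = (3×0.0125)² = 0.00141;  (−½·δz/z)² = (-0.5×0.0578)² = 0.000834;  (-1·δr/r)² = (-1×0.0685)² = 0.00469;  (-1·δy/y)² = (-1×0.111)² = 0.0124
δQ/Q = √(0.0273) = 0.165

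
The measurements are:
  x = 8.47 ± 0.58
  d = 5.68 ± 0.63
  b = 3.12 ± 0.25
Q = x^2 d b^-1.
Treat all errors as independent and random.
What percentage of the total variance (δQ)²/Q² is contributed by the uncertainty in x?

(δQ/Q)² = (2·δx/x)² + (1·δd/d)² + (-1·δb/b)²
  x term: (2×0.0685)² = 0.0188
  d term: (1×0.111)² = 0.0123
  b term: (-1×0.0801)² = 0.00642
Total = 0.0375. Share from x = 0.0188/0.0375 = 0.500.

50.0%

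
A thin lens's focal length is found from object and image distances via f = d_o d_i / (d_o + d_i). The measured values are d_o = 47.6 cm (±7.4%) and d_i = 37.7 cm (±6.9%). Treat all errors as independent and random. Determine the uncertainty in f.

∂f/∂d_o = (d_i/(d_o+d_i))² = 0.195;  ∂f/∂d_i = (d_o/(d_o+d_i))² = 0.311
δf = √((∂f/∂d_o · δd_o)² + (∂f/∂d_i · δd_i)²) = √(0.473 + 0.656) = 1.06 cm

1.06 cm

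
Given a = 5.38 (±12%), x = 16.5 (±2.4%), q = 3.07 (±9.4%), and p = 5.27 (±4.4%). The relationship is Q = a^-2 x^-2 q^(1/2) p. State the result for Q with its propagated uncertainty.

Each factor contributes (exponent × relative error)² to (δQ/Q)²:
  (-2·δa/a)² = (-2×0.120)² = 0.0576;  (-2·δx/x)² = (-2×0.0240)² = 0.00230;  (½·δq/q)² = (0.5×0.0940)² = 0.00221;  (1·δp/p)² = (1×0.0440)² = 0.00194
δQ/Q = √(0.0640) = 0.253
Q = 0.00117, so δQ = 0.253 × 0.00117 = 0.000297.

0.00117 ± 0.000297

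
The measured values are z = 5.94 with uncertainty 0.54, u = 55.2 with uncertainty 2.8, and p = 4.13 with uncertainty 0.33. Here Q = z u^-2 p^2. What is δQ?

0.00698

Each factor contributes (exponent × relative error)² to (δQ/Q)²:
  (1·δz/z)² = (1×0.0909)² = 0.00826;  (-2·δu/u)² = (-2×0.0507)² = 0.0103;  (2·δp/p)² = (2×0.0799)² = 0.0255
δQ/Q = √(0.0441) = 0.210
Q = 0.0333, so δQ = 0.210 × 0.0333 = 0.00698.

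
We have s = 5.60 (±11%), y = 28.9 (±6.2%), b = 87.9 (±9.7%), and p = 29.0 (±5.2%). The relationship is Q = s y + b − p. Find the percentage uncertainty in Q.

Let w = s·y = 162. δw/w = √((1·δs/s)² + (1·δy/y)²) = √(0.0121 + 0.00384) = 0.126, so δw = 20.4.
Q = w + b − p: δQ = √(δw² + δb² + δp²) = √(418 + 72.7 + 2.27) = 22.2
Q = 221, so δQ/Q = 22.2/221 = 0.101.

10.1%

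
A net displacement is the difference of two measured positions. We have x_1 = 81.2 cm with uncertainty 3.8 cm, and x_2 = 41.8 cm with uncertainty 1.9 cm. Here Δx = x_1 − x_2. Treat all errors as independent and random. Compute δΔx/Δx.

0.108

For a sum/difference, combine absolute errors in quadrature:
  (δx_1)² = 14.4;  (δx_2)² = 3.61
δΔx = √(18.1) = 4.25 cm
Δx = 39.4 cm, so δΔx/Δx = 4.25/39.4 = 0.108.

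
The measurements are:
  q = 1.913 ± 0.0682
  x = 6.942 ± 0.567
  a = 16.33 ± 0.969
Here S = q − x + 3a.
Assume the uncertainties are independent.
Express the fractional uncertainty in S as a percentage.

S is a linear combination, so absolute uncertainties add in quadrature:
  (δq)² = 0.00465;  (δx)² = 0.321;  (3·δa)² = 8.45
δS = √(8.78) = 2.96
S = 43.96, so δS/S = 2.96/43.96 = 0.0674.

6.74%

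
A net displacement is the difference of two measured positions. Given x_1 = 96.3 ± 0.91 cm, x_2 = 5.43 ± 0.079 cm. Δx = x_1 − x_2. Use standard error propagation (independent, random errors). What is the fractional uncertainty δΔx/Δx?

For a sum/difference, combine absolute errors in quadrature:
  (δx_1)² = 0.828;  (δx_2)² = 0.00624
δΔx = √(0.834) = 0.913 cm
Δx = 90.9 cm, so δΔx/Δx = 0.913/90.9 = 0.0101.

0.0101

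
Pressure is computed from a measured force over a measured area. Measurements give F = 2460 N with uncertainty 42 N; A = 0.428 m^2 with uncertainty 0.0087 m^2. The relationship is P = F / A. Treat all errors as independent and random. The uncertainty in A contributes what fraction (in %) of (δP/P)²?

(δP/P)² = (1·δF/F)² + (-1·δA/A)²
  F term: (1×0.0171)² = 0.000291
  A term: (-1×0.0203)² = 0.000413
Total = 0.000705. Share from A = 0.000413/0.000705 = 0.586.

58.6%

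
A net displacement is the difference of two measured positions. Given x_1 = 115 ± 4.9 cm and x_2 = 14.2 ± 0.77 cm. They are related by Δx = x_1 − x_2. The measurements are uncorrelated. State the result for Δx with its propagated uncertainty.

Absolute uncertainties add in quadrature for a linear combination:
  (δx_1)² = 24.0;  (δx_2)² = 0.593
δΔx = √(24.6) = 4.96 cm
Δx = 101 cm.

101 ± 4.96 cm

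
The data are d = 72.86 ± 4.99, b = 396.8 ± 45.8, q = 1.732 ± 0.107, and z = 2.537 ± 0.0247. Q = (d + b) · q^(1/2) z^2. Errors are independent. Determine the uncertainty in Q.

416

Let u = d + b = 469.7. δu = √(δd² + δb²) = √(24.9 + 2100) = 46.1, so δu/u = 0.0981.
Q is then a monomial in u, q, z:
δQ/Q = √((δu/u)² + (½·δq/q)² + (2·δz/z)²) = √(0.00962 + 0.000954 + 0.000379) = 0.105
Q = 3978, so δQ = 0.105 × 3978 = 416.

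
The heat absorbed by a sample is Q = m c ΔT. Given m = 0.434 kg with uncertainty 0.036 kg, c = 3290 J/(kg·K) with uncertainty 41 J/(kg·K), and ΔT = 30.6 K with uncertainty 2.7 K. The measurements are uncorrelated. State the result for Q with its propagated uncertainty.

43700 ± 5320 J

Each factor contributes (exponent × relative error)² to (δQ/Q)²:
  (1·δm/m)² = (1×0.0829)² = 0.00688;  (1·δc/c)² = (1×0.0125)² = 0.000155;  (1·δΔT/ΔT)² = (1×0.0882)² = 0.00779
δQ/Q = √(0.0148) = 0.122
Q = 43700 J, so δQ = 0.122 × 43700 = 5320 J.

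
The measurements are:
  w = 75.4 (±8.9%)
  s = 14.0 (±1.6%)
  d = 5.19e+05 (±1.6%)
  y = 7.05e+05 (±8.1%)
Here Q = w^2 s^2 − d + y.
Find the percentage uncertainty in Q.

16.1%

Let p = w^2·s^2 = 1.11e+06. δp/p = √((2·δw/w)² + (2·δs/s)²) = √(0.0317 + 0.00102) = 0.181, so δp = 2.02e+05.
Q = p − d + y: δQ = √(δp² + δd² + δy²) = √(4.06e+10 + 6.9e+07 + 3.26e+09) = 2.1e+05
Q = 1.3e+06, so δQ/Q = 2.1e+05/1.3e+06 = 0.161.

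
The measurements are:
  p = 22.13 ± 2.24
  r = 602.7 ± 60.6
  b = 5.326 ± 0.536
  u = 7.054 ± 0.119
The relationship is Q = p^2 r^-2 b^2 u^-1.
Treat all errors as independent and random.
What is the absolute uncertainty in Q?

0.00190

Each factor contributes (exponent × relative error)² to (δQ/Q)²:
  (2·δp/p)² = (2×0.101)² = 0.0410;  (-2·δr/r)² = (-2×0.101)² = 0.0404;  (2·δb/b)² = (2×0.101)² = 0.0405;  (-1·δu/u)² = (-1×0.0169)² = 0.000285
δQ/Q = √(0.122) = 0.350
Q = 0.005422, so δQ = 0.350 × 0.005422 = 0.00190.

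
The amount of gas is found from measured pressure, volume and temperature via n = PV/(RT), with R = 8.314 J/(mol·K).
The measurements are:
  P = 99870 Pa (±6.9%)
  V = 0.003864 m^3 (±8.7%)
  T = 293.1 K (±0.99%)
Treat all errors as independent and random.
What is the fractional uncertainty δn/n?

0.111

Since n is a product/quotient, work with relative uncertainties:
  (1·δP/P)² = (1×0.0690)² = 0.00476;  (1·δV/V)² = (1×0.0870)² = 0.00757;  (-1·δT/T)² = (-1×0.00990)² = 9.8e-05
δn/n = √(0.0124) = 0.111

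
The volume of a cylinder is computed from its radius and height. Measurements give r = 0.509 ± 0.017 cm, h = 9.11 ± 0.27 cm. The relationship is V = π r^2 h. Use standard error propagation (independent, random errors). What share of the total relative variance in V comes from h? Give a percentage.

16.4%

(δV/V)² = (2·δr/r)² + (1·δh/h)²
  r term: (2×0.0334)² = 0.00446
  h term: (1×0.0296)² = 0.000878
Total = 0.00534. Share from h = 0.000878/0.00534 = 0.164.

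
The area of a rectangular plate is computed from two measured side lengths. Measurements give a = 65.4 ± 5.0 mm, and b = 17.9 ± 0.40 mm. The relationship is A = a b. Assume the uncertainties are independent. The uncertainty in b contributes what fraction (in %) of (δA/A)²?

(δA/A)² = (1·δa/a)² + (1·δb/b)²
  a term: (1×0.0765)² = 0.00584
  b term: (1×0.0223)² = 0.000499
Total = 0.00634. Share from b = 0.000499/0.00634 = 0.0787.

7.87%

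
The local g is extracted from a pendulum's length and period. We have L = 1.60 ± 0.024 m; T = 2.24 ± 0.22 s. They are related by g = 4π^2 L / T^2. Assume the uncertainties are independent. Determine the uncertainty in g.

Products/powers → add relative errors in quadrature, weighted by exponent:
  (1·δL/L)² = (1×0.0150)² = 0.000225;  (-2·δT/T)² = (-2×0.0982)² = 0.0386
δg/g = √(0.0388) = 0.197
g = 12.6 m/s^2, so δg = 0.197 × 12.6 = 2.48 m/s^2.

2.48 m/s^2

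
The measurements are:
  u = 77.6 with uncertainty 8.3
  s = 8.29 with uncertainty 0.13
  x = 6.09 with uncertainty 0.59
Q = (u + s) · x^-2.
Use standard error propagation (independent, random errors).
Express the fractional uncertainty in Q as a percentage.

Let w = u + s = 85.9. δw = √(δu² + δs²) = √(68.9 + 0.0169) = 8.30, so δw/w = 0.0966.
Q is then a monomial in w, x:
δQ/Q = √((δw/w)² + (-2·δx/x)²) = √(0.00934 + 0.0375) = 0.217

21.7%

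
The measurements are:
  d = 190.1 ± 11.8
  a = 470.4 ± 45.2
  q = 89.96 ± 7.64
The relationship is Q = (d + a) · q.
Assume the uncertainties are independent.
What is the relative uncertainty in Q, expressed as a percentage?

Let u = d + a = 660.5. δu = √(δd² + δa²) = √(139 + 2040) = 46.7, so δu/u = 0.0707.
Q is then a monomial in u, q:
δQ/Q = √((δu/u)² + (1·δq/q)²) = √(0.00500 + 0.00721) = 0.111

11.1%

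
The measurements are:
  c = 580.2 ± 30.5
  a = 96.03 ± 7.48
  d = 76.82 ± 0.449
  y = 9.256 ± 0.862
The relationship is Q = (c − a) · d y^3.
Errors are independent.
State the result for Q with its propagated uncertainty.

(2.949 ± 0.846) × 10^7

Let u = c − a = 484.2. δu = √(δc² + δa²) = √(930 + 56.0) = 31.4, so δu/u = 0.0649.
Q is then a monomial in u, d, y:
δQ/Q = √((δu/u)² + (1·δd/d)² + (3·δy/y)²) = √(0.00421 + 3.42e-05 + 0.0781) = 0.287
Q = 2.949e+07, so δQ = 0.287 × 2.949e+07 = 8.46e+06.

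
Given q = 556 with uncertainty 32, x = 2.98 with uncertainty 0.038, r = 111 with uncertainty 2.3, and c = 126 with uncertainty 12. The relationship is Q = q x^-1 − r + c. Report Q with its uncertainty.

202 ± 16.4

Let p = q·x^-1 = 187. δp/p = √((1·δq/q)² + (-1·δx/x)²) = √(0.00331 + 0.000163) = 0.0589, so δp = 11.0.
Q = p − r + c: δQ = √(δp² + δr² + δc²) = √(121 + 5.29 + 144) = 16.4
Q = 202.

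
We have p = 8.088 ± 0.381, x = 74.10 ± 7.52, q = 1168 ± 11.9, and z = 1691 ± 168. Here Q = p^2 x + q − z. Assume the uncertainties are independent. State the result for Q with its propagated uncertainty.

4324 ± 692

Let w = p^2·x = 4847. δw/w = √((2·δp/p)² + (1·δx/x)²) = √(0.00888 + 0.0103) = 0.138, so δw = 671.
Q = w + q − z: δQ = √(δw² + δq² + δz²) = √(4.51e+05 + 142 + 28200) = 692
Q = 4324.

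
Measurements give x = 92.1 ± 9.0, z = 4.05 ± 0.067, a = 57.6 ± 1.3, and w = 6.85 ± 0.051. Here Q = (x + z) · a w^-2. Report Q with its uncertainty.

118 ± 11.5

Let u = x + z = 96.1. δu = √(δx² + δz²) = √(81.0 + 0.00449) = 9.00, so δu/u = 0.0936.
Q is then a monomial in u, a, w:
δQ/Q = √((δu/u)² + (1·δa/a)² + (-2·δw/w)²) = √(0.00876 + 0.000509 + 0.000222) = 0.0974
Q = 118, so δQ = 0.0974 × 118 = 11.5.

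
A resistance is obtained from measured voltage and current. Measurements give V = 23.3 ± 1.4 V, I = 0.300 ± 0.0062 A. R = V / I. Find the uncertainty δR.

4.93 Ω

Each factor contributes (exponent × relative error)² to (δR/R)²:
  (1·δV/V)² = (1×0.0601)² = 0.00361;  (-1·δI/I)² = (-1×0.0207)² = 0.000427
δR/R = √(0.00404) = 0.0635
R = 77.7 Ω, so δR = 0.0635 × 77.7 = 4.93 Ω.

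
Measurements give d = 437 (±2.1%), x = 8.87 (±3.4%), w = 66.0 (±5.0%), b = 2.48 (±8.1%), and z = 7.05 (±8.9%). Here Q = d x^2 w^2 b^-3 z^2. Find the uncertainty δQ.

Products/powers → add relative errors in quadrature, weighted by exponent:
  (1·δd/d)² = (1×0.0210)² = 0.000441;  (2·δx/x)² = (2×0.0340)² = 0.00462;  (2·δw/w)² = (2×0.0500)² = 0.0100;  (-3·δb/b)² = (-3×0.0810)² = 0.0590;  (2·δz/z)² = (2×0.0890)² = 0.0317
δQ/Q = √(0.106) = 0.325
Q = 4.88e+08, so δQ = 0.325 × 4.88e+08 = 1.59e+08.

1.59e+08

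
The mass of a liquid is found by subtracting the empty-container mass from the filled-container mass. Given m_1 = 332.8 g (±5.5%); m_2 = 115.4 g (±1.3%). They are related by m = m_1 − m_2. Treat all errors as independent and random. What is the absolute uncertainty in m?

18.4 g

Absolute uncertainties add in quadrature for a linear combination:
  (δm_1)² = 335;  (δm_2)² = 2.25
δm = √(337) = 18.4 g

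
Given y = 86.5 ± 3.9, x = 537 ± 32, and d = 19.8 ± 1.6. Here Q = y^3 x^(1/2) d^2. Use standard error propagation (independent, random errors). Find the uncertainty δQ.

Q is a product of powers, so relative uncertainties combine in quadrature:
  (3·δy/y)² = (3×0.0451)² = 0.0183;  (½·δx/x)² = (0.5×0.0596)² = 0.000888;  (2·δd/d)² = (2×0.0808)² = 0.0261
δQ/Q = √(0.0453) = 0.213
Q = 5.88e+09, so δQ = 0.213 × 5.88e+09 = 1.25e+09.

1.25e+09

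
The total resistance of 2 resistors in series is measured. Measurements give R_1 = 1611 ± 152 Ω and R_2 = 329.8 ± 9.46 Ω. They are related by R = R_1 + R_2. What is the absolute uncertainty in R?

152 Ω

Absolute uncertainties add in quadrature for a linear combination:
  (δR_1)² = 23100;  (δR_2)² = 89.5
δR = √(23200) = 152 Ω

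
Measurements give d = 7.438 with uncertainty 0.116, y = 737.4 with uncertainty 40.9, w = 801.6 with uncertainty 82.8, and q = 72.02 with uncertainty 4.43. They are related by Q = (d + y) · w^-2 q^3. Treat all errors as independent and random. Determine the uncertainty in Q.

Let u = d + y = 744.8. δu = √(δd² + δy²) = √(0.0135 + 1670) = 40.9, so δu/u = 0.0549.
Q is then a monomial in u, w, q:
δQ/Q = √((δu/u)² + (-2·δw/w)² + (3·δq/q)²) = √(0.00302 + 0.0427 + 0.0341) = 0.282
Q = 433.0, so δQ = 0.282 × 433.0 = 122.

122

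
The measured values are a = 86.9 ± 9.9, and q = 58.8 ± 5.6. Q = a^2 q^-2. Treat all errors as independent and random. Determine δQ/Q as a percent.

29.7%

For a monomial Q ∝ a^2, q^-2, fractional errors add in quadrature:
  (2·δa/a)² = (2×0.114)² = 0.0519;  (-2·δq/q)² = (-2×0.0952)² = 0.0363
δQ/Q = √(0.0882) = 0.297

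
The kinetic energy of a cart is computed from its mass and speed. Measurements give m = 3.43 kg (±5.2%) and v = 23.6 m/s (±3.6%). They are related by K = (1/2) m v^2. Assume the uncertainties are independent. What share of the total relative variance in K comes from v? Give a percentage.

65.7%

(δK/K)² = (1·δm/m)² + (2·δv/v)²
  m term: (1×0.0520)² = 0.00270
  v term: (2×0.0360)² = 0.00518
Total = 0.00789. Share from v = 0.00518/0.00789 = 0.657.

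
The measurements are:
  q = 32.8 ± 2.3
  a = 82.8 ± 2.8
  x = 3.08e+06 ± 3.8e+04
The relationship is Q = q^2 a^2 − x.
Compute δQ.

1.15e+06

Let p = q^2·a^2 = 7.38e+06. δp/p = √((2·δq/q)² + (2·δa/a)²) = √(0.0197 + 0.00457) = 0.156, so δp = 1.15e+06.
Q = p − x: δQ = √(δp² + δx²) = √(1.32e+12 + 1.44e+09) = 1.15e+06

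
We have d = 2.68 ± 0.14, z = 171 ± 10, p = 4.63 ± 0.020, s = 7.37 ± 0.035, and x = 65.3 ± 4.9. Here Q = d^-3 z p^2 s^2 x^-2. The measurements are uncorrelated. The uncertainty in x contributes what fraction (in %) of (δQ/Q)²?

(δQ/Q)² = (-3·δd/d)² + (1·δz/z)² + (2·δp/p)² + (2·δs/s)² + (-2·δx/x)²
  d term: (-3×0.0522)² = 0.0246
  z term: (1×0.0585)² = 0.00342
  p term: (2×0.00432)² = 7.46e-05
  s term: (2×0.00475)² = 9.02e-05
  x term: (-2×0.0750)² = 0.0225
Total = 0.0507. Share from x = 0.0225/0.0507 = 0.445.

44.5%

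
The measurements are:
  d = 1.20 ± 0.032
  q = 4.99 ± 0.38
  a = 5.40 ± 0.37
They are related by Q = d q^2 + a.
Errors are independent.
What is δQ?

Let p = d·q^2 = 29.9. δp/p = √((1·δd/d)² + (2·δq/q)²) = √(0.000711 + 0.0232) = 0.155, so δp = 4.62.
Q = p + a: δQ = √(δp² + δa²) = √(21.3 + 0.137) = 4.63

4.63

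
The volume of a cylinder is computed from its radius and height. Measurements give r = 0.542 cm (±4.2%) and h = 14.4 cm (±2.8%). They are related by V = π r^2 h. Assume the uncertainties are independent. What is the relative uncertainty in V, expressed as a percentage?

Each factor contributes (exponent × relative error)² to (δV/V)²:
  (2·δr/r)² = (2×0.0420)² = 0.00706;  (1·δh/h)² = (1×0.0280)² = 0.000784
δV/V = √(0.00784) = 0.0885

8.85%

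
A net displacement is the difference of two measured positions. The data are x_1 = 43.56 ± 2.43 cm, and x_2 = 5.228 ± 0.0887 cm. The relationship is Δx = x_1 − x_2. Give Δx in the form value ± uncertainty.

Sums and differences: (δΔx)² = Σ (cᵢ δxᵢ)².
  (δx_1)² = 5.90;  (δx_2)² = 0.00787
δΔx = √(5.91) = 2.43 cm
Δx = 38.33 cm.

38.33 ± 2.43 cm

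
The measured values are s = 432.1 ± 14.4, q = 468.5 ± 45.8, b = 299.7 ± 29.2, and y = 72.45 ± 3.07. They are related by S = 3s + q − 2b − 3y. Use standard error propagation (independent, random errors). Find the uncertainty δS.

Sums and differences: (δS)² = Σ (cᵢ δxᵢ)².
  (3·δs)² = 1870;  (δq)² = 2100;  (2·δb)² = 3410;  (3·δy)² = 84.8
δS = √(7460) = 86.4

86.4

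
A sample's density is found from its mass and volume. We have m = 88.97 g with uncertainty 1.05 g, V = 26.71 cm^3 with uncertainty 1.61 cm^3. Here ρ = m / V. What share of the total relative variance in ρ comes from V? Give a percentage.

(δρ/ρ)² = (1·δm/m)² + (-1·δV/V)²
  m term: (1×0.0118)² = 0.000139
  V term: (-1×0.0603)² = 0.00363
Total = 0.00377. Share from V = 0.00363/0.00377 = 0.963.

96.3%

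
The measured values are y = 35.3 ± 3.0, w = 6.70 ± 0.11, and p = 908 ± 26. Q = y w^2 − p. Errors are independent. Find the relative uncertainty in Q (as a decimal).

Let h = y·w^2 = 1580. δh/h = √((1·δy/y)² + (2·δw/w)²) = √(0.00722 + 0.00108) = 0.0911, so δh = 144.
Q = h − p: δQ = √(δh² + δp²) = √(20800 + 676) = 147
Q = 677, so δQ/Q = 147/677 = 0.217.

0.217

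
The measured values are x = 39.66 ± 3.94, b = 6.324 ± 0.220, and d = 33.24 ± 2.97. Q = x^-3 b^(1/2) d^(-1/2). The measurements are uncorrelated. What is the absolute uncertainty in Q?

2.11e-06

Since Q is a product/quotient, work with relative uncertainties:
  (-3·δx/x)² = (-3×0.0993)² = 0.0888;  (½·δb/b)² = (0.5×0.0348)² = 0.000303;  (−½·δd/d)² = (-0.5×0.0894)² = 0.00200
δQ/Q = √(0.0911) = 0.302
Q = 6.992e-06, so δQ = 0.302 × 6.992e-06 = 2.11e-06.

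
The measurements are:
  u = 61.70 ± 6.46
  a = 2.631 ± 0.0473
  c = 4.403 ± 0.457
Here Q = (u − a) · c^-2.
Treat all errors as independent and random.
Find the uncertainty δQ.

Let w = u − a = 59.07. δw = √(δu² + δa²) = √(41.7 + 0.00224) = 6.46, so δw/w = 0.109.
Q is then a monomial in w, c:
δQ/Q = √((δw/w)² + (-2·δc/c)²) = √(0.0120 + 0.0431) = 0.235
Q = 3.047, so δQ = 0.235 × 3.047 = 0.715.

0.715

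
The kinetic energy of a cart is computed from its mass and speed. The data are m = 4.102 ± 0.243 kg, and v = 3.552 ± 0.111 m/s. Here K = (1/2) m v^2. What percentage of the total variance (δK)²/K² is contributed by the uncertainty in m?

47.3%

(δK/K)² = (1·δm/m)² + (2·δv/v)²
  m term: (1×0.0592)² = 0.00351
  v term: (2×0.0312)² = 0.00391
Total = 0.00742. Share from m = 0.00351/0.00742 = 0.473.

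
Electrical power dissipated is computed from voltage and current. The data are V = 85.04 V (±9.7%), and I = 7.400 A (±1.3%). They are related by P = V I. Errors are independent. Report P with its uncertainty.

629.3 ± 61.6 W

Relative error in a monomial: (δP/P)² = Σ (nᵢ · δxᵢ/xᵢ)².
  (1·δV/V)² = (1×0.0970)² = 0.00941;  (1·δI/I)² = (1×0.0130)² = 0.000169
δP/P = √(0.00958) = 0.0979
P = 629.3 W, so δP = 0.0979 × 629.3 = 61.6 W.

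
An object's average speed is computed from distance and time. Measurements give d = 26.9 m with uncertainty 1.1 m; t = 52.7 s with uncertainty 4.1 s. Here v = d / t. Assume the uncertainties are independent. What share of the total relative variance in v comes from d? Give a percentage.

21.6%

(δv/v)² = (1·δd/d)² + (-1·δt/t)²
  d term: (1×0.0409)² = 0.00167
  t term: (-1×0.0778)² = 0.00605
Total = 0.00772. Share from d = 0.00167/0.00772 = 0.216.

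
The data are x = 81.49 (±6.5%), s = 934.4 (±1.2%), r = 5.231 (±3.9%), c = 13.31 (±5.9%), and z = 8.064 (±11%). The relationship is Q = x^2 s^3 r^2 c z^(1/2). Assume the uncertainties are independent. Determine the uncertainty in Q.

Since Q is a product/quotient, work with relative uncertainties:
  (2·δx/x)² = (2×0.0650)² = 0.0169;  (3·δs/s)² = (3×0.0120)² = 0.00130;  (2·δr/r)² = (2×0.0390)² = 0.00608;  (1·δc/c)² = (1×0.0590)² = 0.00348;  (½·δz/z)² = (0.5×0.110)² = 0.00302
δQ/Q = √(0.0308) = 0.175
Q = 5.603e+15, so δQ = 0.175 × 5.603e+15 = 9.83e+14.

9.83e+14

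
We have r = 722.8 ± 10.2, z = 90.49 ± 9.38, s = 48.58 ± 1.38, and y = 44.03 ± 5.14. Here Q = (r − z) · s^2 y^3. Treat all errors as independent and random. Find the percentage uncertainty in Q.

Let u = r − z = 632.3. δu = √(δr² + δz²) = √(104 + 88.0) = 13.9, so δu/u = 0.0219.
Q is then a monomial in u, s, y:
δQ/Q = √((δu/u)² + (2·δs/s)² + (3·δy/y)²) = √(0.000480 + 0.00323 + 0.123) = 0.355

35.5%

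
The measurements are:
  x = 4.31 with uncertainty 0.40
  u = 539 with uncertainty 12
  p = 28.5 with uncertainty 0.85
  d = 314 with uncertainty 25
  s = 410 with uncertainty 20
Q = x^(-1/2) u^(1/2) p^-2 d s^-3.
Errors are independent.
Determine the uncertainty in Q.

Products/powers → add relative errors in quadrature, weighted by exponent:
  (−½·δx/x)² = (-0.5×0.0928)² = 0.00215;  (½·δu/u)² = (0.5×0.0223)² = 0.000124;  (-2·δp/p)² = (-2×0.0298)² = 0.00356;  (1·δd/d)² = (1×0.0796)² = 0.00634;  (-3·δs/s)² = (-3×0.0488)² = 0.0214
δQ/Q = √(0.0336) = 0.183
Q = 6.27e-08, so δQ = 0.183 × 6.27e-08 = 1.15e-08.

1.15e-08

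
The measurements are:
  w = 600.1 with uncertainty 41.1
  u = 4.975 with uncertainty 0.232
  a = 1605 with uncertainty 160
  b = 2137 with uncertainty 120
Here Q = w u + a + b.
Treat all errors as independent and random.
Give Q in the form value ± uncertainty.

6727 ± 318

Let p = w·u = 2985. δp/p = √((1·δw/w)² + (1·δu/u)²) = √(0.00469 + 0.00217) = 0.0829, so δp = 247.
Q = p + a + b: δQ = √(δp² + δa² + δb²) = √(61200 + 25600 + 14400) = 318
Q = 6727.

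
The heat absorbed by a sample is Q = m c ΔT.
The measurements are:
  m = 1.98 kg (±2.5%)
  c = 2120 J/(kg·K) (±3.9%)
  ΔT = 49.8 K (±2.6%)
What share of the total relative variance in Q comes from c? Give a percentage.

(δQ/Q)² = (1·δm/m)² + (1·δc/c)² + (1·δΔT/ΔT)²
  m term: (1×0.0250)² = 0.000625
  c term: (1×0.0390)² = 0.00152
  ΔT term: (1×0.0260)² = 0.000676
Total = 0.00282. Share from c = 0.00152/0.00282 = 0.539.

53.9%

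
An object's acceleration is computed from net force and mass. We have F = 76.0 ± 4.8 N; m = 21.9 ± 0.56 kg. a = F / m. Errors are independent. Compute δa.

0.236 m/s^2

For a monomial a ∝ F, m^-1, fractional errors add in quadrature:
  (1·δF/F)² = (1×0.0632)² = 0.00399;  (-1·δm/m)² = (-1×0.0256)² = 0.000654
δa/a = √(0.00464) = 0.0681
a = 3.47 m/s^2, so δa = 0.0681 × 3.47 = 0.236 m/s^2.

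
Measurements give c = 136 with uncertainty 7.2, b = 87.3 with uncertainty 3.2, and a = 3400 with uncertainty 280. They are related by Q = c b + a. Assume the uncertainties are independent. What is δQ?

Let p = c·b = 11900. δp/p = √((1·δc/c)² + (1·δb/b)²) = √(0.00280 + 0.00134) = 0.0644, so δp = 765.
Q = p + a: δQ = √(δp² + δa²) = √(5.84e+05 + 78400) = 814

814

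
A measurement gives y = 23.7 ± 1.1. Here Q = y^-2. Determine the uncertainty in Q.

Q ∝ y^-2, so δQ/Q = |-2| · δy/y = 2 × 0.0464 = 0.0928.
Q = 0.00178, so δQ = 0.0928 × 0.00178 = 0.000165.

0.000165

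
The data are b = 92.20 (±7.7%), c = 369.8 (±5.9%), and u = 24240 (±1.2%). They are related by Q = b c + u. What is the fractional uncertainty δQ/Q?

0.0569

Let p = b·c = 34100. δp/p = √((1·δb/b)² + (1·δc/c)²) = √(0.00593 + 0.00348) = 0.0970, so δp = 3310.
Q = p + u: δQ = √(δp² + δu²) = √(1.09e+07 + 84600) = 3320
Q = 58340, so δQ/Q = 3320/58340 = 0.0569.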